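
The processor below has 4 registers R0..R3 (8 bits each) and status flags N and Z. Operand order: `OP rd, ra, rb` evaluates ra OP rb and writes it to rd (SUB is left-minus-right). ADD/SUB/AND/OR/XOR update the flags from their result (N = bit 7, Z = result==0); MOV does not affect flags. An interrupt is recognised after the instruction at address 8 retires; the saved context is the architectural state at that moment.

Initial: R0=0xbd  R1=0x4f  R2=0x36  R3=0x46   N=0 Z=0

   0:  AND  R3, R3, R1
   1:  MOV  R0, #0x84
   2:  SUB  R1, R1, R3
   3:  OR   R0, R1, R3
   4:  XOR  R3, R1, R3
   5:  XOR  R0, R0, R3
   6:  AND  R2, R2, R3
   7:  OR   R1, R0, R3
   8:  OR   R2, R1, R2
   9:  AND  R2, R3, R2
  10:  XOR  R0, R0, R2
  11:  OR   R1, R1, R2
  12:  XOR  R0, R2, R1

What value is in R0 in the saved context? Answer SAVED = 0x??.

SAVED = 0x00

after  0: R0=0xbd R1=0x4f R2=0x36 R3=0x46  N=0 Z=0
after  1: R0=0x84 R1=0x4f R2=0x36 R3=0x46  N=0 Z=0
after  2: R0=0x84 R1=0x09 R2=0x36 R3=0x46  N=0 Z=0
after  3: R0=0x4f R1=0x09 R2=0x36 R3=0x46  N=0 Z=0
after  4: R0=0x4f R1=0x09 R2=0x36 R3=0x4f  N=0 Z=0
after  5: R0=0x00 R1=0x09 R2=0x36 R3=0x4f  N=0 Z=1
after  6: R0=0x00 R1=0x09 R2=0x06 R3=0x4f  N=0 Z=0
after  7: R0=0x00 R1=0x4f R2=0x06 R3=0x4f  N=0 Z=0
after  8: R0=0x00 R1=0x4f R2=0x4f R3=0x4f  N=0 Z=0
-- IRQ taken; context saved, return-PC = 9 --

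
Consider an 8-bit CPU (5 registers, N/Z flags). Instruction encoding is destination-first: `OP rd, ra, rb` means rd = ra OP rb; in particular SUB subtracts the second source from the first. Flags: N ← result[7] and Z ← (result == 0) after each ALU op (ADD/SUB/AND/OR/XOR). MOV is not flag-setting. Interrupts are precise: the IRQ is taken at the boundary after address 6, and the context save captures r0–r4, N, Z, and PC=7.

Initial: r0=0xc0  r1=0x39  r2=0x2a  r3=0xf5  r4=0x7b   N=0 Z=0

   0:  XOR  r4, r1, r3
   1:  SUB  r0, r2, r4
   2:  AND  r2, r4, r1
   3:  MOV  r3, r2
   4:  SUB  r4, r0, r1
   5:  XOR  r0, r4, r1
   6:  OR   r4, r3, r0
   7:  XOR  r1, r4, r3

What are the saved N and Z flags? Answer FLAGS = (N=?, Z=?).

after  0: r0=0xc0 r1=0x39 r2=0x2a r3=0xf5 r4=0xcc  N=1 Z=0
after  1: r0=0x5e r1=0x39 r2=0x2a r3=0xf5 r4=0xcc  N=0 Z=0
after  2: r0=0x5e r1=0x39 r2=0x08 r3=0xf5 r4=0xcc  N=0 Z=0
after  3: r0=0x5e r1=0x39 r2=0x08 r3=0x08 r4=0xcc  N=0 Z=0
after  4: r0=0x5e r1=0x39 r2=0x08 r3=0x08 r4=0x25  N=0 Z=0
after  5: r0=0x1c r1=0x39 r2=0x08 r3=0x08 r4=0x25  N=0 Z=0
after  6: r0=0x1c r1=0x39 r2=0x08 r3=0x08 r4=0x1c  N=0 Z=0
-- IRQ taken; context saved, return-PC = 7 --

FLAGS = (N=0, Z=0)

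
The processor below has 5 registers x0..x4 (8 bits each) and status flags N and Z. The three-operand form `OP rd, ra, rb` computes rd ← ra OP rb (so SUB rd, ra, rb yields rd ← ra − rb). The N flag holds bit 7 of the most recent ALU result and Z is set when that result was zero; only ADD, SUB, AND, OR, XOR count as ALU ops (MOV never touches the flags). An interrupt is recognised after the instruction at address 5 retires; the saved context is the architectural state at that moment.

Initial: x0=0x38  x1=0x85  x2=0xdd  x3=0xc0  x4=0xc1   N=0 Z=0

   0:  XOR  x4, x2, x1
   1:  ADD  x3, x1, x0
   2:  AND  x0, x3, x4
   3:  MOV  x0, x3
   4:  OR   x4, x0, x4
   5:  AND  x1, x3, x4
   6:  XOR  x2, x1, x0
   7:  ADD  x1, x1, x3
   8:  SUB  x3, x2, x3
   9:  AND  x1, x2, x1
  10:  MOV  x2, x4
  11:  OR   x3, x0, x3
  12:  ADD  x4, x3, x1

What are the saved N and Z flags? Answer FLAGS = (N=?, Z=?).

FLAGS = (N=1, Z=0)

after  0: x0=0x38 x1=0x85 x2=0xdd x3=0xc0 x4=0x58  N=0 Z=0
after  1: x0=0x38 x1=0x85 x2=0xdd x3=0xbd x4=0x58  N=1 Z=0
after  2: x0=0x18 x1=0x85 x2=0xdd x3=0xbd x4=0x58  N=0 Z=0
after  3: x0=0xbd x1=0x85 x2=0xdd x3=0xbd x4=0x58  N=0 Z=0
after  4: x0=0xbd x1=0x85 x2=0xdd x3=0xbd x4=0xfd  N=1 Z=0
after  5: x0=0xbd x1=0xbd x2=0xdd x3=0xbd x4=0xfd  N=1 Z=0
-- IRQ taken; context saved, return-PC = 6 --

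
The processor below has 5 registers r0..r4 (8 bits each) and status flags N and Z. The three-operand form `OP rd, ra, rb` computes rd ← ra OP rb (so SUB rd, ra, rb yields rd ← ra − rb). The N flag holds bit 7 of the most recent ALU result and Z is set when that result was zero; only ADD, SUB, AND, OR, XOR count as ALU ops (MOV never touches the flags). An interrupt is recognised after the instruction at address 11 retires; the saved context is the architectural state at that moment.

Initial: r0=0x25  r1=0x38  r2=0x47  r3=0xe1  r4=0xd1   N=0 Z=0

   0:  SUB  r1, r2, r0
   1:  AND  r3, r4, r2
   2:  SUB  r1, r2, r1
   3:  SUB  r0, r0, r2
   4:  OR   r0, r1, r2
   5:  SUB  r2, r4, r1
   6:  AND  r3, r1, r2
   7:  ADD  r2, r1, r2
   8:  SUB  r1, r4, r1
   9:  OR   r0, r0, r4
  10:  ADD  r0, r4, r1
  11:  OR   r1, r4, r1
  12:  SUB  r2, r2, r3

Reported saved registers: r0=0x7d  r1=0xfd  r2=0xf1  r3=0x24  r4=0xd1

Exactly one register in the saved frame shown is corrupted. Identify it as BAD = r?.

after  0: r0=0x25 r1=0x22 r2=0x47 r3=0xe1 r4=0xd1  N=0 Z=0
after  1: r0=0x25 r1=0x22 r2=0x47 r3=0x41 r4=0xd1  N=0 Z=0
after  2: r0=0x25 r1=0x25 r2=0x47 r3=0x41 r4=0xd1  N=0 Z=0
after  3: r0=0xde r1=0x25 r2=0x47 r3=0x41 r4=0xd1  N=1 Z=0
after  4: r0=0x67 r1=0x25 r2=0x47 r3=0x41 r4=0xd1  N=0 Z=0
after  5: r0=0x67 r1=0x25 r2=0xac r3=0x41 r4=0xd1  N=1 Z=0
after  6: r0=0x67 r1=0x25 r2=0xac r3=0x24 r4=0xd1  N=0 Z=0
after  7: r0=0x67 r1=0x25 r2=0xd1 r3=0x24 r4=0xd1  N=1 Z=0
after  8: r0=0x67 r1=0xac r2=0xd1 r3=0x24 r4=0xd1  N=1 Z=0
after  9: r0=0xf7 r1=0xac r2=0xd1 r3=0x24 r4=0xd1  N=1 Z=0
after 10: r0=0x7d r1=0xac r2=0xd1 r3=0x24 r4=0xd1  N=0 Z=0
after 11: r0=0x7d r1=0xfd r2=0xd1 r3=0x24 r4=0xd1  N=1 Z=0
-- IRQ taken; context saved, return-PC = 12 --
mismatch: r2: reported 0xf1 vs actual 0xd1

BAD = r2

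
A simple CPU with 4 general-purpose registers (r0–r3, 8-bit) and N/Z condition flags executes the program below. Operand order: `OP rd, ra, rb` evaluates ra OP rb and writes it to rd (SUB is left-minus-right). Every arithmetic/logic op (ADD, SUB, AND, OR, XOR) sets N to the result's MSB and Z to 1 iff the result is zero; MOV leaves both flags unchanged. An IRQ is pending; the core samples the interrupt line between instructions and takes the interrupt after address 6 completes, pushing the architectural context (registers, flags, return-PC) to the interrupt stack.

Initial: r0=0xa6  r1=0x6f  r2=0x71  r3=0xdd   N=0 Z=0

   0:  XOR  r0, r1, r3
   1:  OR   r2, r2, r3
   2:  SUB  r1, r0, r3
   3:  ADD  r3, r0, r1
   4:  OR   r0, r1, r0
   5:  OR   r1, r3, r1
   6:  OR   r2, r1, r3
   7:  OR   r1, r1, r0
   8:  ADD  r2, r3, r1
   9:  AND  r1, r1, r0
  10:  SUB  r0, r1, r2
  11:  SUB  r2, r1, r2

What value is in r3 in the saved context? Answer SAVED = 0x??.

SAVED = 0x87

after  0: r0=0xb2 r1=0x6f r2=0x71 r3=0xdd  N=1 Z=0
after  1: r0=0xb2 r1=0x6f r2=0xfd r3=0xdd  N=1 Z=0
after  2: r0=0xb2 r1=0xd5 r2=0xfd r3=0xdd  N=1 Z=0
after  3: r0=0xb2 r1=0xd5 r2=0xfd r3=0x87  N=1 Z=0
after  4: r0=0xf7 r1=0xd5 r2=0xfd r3=0x87  N=1 Z=0
after  5: r0=0xf7 r1=0xd7 r2=0xfd r3=0x87  N=1 Z=0
after  6: r0=0xf7 r1=0xd7 r2=0xd7 r3=0x87  N=1 Z=0
-- IRQ taken; context saved, return-PC = 7 --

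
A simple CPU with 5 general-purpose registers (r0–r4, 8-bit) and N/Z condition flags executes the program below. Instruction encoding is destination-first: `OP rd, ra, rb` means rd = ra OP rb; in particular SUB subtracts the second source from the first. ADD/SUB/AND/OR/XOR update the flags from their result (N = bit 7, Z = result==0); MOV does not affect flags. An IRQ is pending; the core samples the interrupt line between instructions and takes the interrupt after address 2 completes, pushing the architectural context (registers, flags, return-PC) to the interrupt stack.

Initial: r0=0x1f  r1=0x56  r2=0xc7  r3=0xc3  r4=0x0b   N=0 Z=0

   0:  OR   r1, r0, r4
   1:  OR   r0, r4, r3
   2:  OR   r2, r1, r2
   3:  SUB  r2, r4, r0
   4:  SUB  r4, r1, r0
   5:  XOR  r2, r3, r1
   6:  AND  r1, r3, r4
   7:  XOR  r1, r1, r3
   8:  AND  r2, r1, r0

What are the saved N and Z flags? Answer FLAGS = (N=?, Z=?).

after  0: r0=0x1f r1=0x1f r2=0xc7 r3=0xc3 r4=0x0b  N=0 Z=0
after  1: r0=0xcb r1=0x1f r2=0xc7 r3=0xc3 r4=0x0b  N=1 Z=0
after  2: r0=0xcb r1=0x1f r2=0xdf r3=0xc3 r4=0x0b  N=1 Z=0
-- IRQ taken; context saved, return-PC = 3 --

FLAGS = (N=1, Z=0)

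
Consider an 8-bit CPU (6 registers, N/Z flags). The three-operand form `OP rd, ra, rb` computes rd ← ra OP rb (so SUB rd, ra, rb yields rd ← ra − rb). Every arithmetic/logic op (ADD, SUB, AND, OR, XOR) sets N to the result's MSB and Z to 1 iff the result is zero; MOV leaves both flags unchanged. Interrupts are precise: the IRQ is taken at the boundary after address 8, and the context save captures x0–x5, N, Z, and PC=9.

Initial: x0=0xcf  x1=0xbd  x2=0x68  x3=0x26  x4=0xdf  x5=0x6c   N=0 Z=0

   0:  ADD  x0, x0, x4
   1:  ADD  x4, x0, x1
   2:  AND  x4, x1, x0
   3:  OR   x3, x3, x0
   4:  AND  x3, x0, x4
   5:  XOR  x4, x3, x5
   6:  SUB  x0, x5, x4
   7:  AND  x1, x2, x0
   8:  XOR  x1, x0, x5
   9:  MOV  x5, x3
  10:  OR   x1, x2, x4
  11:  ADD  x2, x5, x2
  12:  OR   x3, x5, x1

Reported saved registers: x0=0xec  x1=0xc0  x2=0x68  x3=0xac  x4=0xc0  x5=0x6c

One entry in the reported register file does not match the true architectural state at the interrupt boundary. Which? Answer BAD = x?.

BAD = x0

after  0: x0=0xae x1=0xbd x2=0x68 x3=0x26 x4=0xdf x5=0x6c  N=1 Z=0
after  1: x0=0xae x1=0xbd x2=0x68 x3=0x26 x4=0x6b x5=0x6c  N=0 Z=0
after  2: x0=0xae x1=0xbd x2=0x68 x3=0x26 x4=0xac x5=0x6c  N=1 Z=0
after  3: x0=0xae x1=0xbd x2=0x68 x3=0xae x4=0xac x5=0x6c  N=1 Z=0
after  4: x0=0xae x1=0xbd x2=0x68 x3=0xac x4=0xac x5=0x6c  N=1 Z=0
after  5: x0=0xae x1=0xbd x2=0x68 x3=0xac x4=0xc0 x5=0x6c  N=1 Z=0
after  6: x0=0xac x1=0xbd x2=0x68 x3=0xac x4=0xc0 x5=0x6c  N=1 Z=0
after  7: x0=0xac x1=0x28 x2=0x68 x3=0xac x4=0xc0 x5=0x6c  N=0 Z=0
after  8: x0=0xac x1=0xc0 x2=0x68 x3=0xac x4=0xc0 x5=0x6c  N=1 Z=0
-- IRQ taken; context saved, return-PC = 9 --
mismatch: x0: reported 0xec vs actual 0xac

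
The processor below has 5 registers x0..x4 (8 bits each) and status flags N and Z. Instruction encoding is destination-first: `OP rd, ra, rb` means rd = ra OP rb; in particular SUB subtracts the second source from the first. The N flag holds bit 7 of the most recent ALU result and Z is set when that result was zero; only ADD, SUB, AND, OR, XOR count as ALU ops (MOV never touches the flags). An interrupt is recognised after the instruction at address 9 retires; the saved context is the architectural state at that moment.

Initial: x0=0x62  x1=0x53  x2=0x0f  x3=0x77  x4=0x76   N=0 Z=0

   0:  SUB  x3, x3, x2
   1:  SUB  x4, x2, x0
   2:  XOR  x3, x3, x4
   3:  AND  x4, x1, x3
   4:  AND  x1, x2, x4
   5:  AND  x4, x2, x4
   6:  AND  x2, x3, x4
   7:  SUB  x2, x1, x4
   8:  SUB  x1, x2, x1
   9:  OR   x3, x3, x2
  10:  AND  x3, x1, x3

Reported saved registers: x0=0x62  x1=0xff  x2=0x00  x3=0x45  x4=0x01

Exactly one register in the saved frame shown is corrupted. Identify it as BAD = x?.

BAD = x3

after  0: x0=0x62 x1=0x53 x2=0x0f x3=0x68 x4=0x76  N=0 Z=0
after  1: x0=0x62 x1=0x53 x2=0x0f x3=0x68 x4=0xad  N=1 Z=0
after  2: x0=0x62 x1=0x53 x2=0x0f x3=0xc5 x4=0xad  N=1 Z=0
after  3: x0=0x62 x1=0x53 x2=0x0f x3=0xc5 x4=0x41  N=0 Z=0
after  4: x0=0x62 x1=0x01 x2=0x0f x3=0xc5 x4=0x41  N=0 Z=0
after  5: x0=0x62 x1=0x01 x2=0x0f x3=0xc5 x4=0x01  N=0 Z=0
after  6: x0=0x62 x1=0x01 x2=0x01 x3=0xc5 x4=0x01  N=0 Z=0
after  7: x0=0x62 x1=0x01 x2=0x00 x3=0xc5 x4=0x01  N=0 Z=1
after  8: x0=0x62 x1=0xff x2=0x00 x3=0xc5 x4=0x01  N=1 Z=0
after  9: x0=0x62 x1=0xff x2=0x00 x3=0xc5 x4=0x01  N=1 Z=0
-- IRQ taken; context saved, return-PC = 10 --
mismatch: x3: reported 0x45 vs actual 0xc5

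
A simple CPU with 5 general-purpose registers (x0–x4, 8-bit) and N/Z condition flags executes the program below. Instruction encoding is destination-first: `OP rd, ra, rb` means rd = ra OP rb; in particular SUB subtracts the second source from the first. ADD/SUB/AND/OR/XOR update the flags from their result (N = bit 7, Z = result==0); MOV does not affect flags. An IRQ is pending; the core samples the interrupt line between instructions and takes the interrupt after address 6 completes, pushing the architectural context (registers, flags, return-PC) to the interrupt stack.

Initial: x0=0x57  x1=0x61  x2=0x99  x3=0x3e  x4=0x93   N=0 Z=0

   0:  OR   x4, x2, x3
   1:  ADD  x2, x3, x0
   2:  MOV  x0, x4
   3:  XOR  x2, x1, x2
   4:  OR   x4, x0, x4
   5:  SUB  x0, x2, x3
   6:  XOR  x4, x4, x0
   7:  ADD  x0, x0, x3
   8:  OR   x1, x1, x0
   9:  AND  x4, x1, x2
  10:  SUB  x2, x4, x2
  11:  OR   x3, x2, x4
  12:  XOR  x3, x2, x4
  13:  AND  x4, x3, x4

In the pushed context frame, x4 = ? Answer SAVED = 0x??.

SAVED = 0x09

after  0: x0=0x57 x1=0x61 x2=0x99 x3=0x3e x4=0xbf  N=1 Z=0
after  1: x0=0x57 x1=0x61 x2=0x95 x3=0x3e x4=0xbf  N=1 Z=0
after  2: x0=0xbf x1=0x61 x2=0x95 x3=0x3e x4=0xbf  N=1 Z=0
after  3: x0=0xbf x1=0x61 x2=0xf4 x3=0x3e x4=0xbf  N=1 Z=0
after  4: x0=0xbf x1=0x61 x2=0xf4 x3=0x3e x4=0xbf  N=1 Z=0
after  5: x0=0xb6 x1=0x61 x2=0xf4 x3=0x3e x4=0xbf  N=1 Z=0
after  6: x0=0xb6 x1=0x61 x2=0xf4 x3=0x3e x4=0x09  N=0 Z=0
-- IRQ taken; context saved, return-PC = 7 --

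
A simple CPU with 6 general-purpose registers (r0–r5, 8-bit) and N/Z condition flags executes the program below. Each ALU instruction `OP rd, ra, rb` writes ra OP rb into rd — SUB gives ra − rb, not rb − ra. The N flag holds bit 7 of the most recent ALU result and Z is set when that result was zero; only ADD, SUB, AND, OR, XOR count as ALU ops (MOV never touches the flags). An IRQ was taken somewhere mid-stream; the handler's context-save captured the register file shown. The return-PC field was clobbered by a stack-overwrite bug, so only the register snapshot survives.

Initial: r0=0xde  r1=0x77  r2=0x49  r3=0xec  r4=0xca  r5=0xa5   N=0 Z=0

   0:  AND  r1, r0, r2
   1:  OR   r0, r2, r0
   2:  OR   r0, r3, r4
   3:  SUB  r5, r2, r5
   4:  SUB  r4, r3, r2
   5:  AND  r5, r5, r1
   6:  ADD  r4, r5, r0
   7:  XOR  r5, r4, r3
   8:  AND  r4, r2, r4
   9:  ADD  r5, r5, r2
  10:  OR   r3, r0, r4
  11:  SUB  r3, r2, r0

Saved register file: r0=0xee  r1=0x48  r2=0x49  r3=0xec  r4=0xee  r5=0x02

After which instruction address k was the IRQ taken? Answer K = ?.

after  0: r0=0xde r1=0x48 r2=0x49 r3=0xec r4=0xca r5=0xa5  N=0 Z=0
after  1: r0=0xdf r1=0x48 r2=0x49 r3=0xec r4=0xca r5=0xa5  N=1 Z=0
after  2: r0=0xee r1=0x48 r2=0x49 r3=0xec r4=0xca r5=0xa5  N=1 Z=0
after  3: r0=0xee r1=0x48 r2=0x49 r3=0xec r4=0xca r5=0xa4  N=1 Z=0
after  4: r0=0xee r1=0x48 r2=0x49 r3=0xec r4=0xa3 r5=0xa4  N=1 Z=0
after  5: r0=0xee r1=0x48 r2=0x49 r3=0xec r4=0xa3 r5=0x00  N=0 Z=1
after  6: r0=0xee r1=0x48 r2=0x49 r3=0xec r4=0xee r5=0x00  N=1 Z=0
after  7: r0=0xee r1=0x48 r2=0x49 r3=0xec r4=0xee r5=0x02  N=0 Z=0
-- IRQ taken; context saved, return-PC = 8 --

K = 7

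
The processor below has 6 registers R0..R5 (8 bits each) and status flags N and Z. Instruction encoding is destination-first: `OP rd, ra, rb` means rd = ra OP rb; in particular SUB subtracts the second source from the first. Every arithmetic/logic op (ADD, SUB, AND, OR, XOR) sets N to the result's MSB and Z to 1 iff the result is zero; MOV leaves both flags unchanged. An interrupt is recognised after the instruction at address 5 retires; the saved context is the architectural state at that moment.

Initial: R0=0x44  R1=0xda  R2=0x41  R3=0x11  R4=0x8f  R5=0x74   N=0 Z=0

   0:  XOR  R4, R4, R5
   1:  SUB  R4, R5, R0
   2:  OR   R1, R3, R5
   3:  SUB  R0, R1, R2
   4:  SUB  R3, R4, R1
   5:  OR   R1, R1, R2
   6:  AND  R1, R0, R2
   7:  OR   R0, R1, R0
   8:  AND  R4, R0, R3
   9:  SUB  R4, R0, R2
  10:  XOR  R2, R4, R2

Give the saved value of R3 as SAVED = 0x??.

SAVED = 0xbb

after  0: R0=0x44 R1=0xda R2=0x41 R3=0x11 R4=0xfb R5=0x74  N=1 Z=0
after  1: R0=0x44 R1=0xda R2=0x41 R3=0x11 R4=0x30 R5=0x74  N=0 Z=0
after  2: R0=0x44 R1=0x75 R2=0x41 R3=0x11 R4=0x30 R5=0x74  N=0 Z=0
after  3: R0=0x34 R1=0x75 R2=0x41 R3=0x11 R4=0x30 R5=0x74  N=0 Z=0
after  4: R0=0x34 R1=0x75 R2=0x41 R3=0xbb R4=0x30 R5=0x74  N=1 Z=0
after  5: R0=0x34 R1=0x75 R2=0x41 R3=0xbb R4=0x30 R5=0x74  N=0 Z=0
-- IRQ taken; context saved, return-PC = 6 --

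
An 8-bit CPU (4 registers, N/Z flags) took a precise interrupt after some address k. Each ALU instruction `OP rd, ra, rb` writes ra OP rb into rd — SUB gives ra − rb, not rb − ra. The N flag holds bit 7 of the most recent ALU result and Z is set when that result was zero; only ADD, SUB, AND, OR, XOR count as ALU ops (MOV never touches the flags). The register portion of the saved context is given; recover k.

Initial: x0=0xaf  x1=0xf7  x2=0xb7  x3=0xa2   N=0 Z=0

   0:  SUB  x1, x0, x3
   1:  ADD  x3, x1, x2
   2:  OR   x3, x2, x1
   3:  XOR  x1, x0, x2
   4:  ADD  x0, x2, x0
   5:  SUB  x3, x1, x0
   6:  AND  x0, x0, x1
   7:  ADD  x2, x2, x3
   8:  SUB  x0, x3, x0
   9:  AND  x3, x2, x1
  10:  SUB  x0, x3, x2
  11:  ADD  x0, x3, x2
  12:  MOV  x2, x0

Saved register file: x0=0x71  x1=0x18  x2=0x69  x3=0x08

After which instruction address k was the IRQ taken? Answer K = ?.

K = 11

after  0: x0=0xaf x1=0x0d x2=0xb7 x3=0xa2  N=0 Z=0
after  1: x0=0xaf x1=0x0d x2=0xb7 x3=0xc4  N=1 Z=0
after  2: x0=0xaf x1=0x0d x2=0xb7 x3=0xbf  N=1 Z=0
after  3: x0=0xaf x1=0x18 x2=0xb7 x3=0xbf  N=0 Z=0
after  4: x0=0x66 x1=0x18 x2=0xb7 x3=0xbf  N=0 Z=0
after  5: x0=0x66 x1=0x18 x2=0xb7 x3=0xb2  N=1 Z=0
after  6: x0=0x00 x1=0x18 x2=0xb7 x3=0xb2  N=0 Z=1
after  7: x0=0x00 x1=0x18 x2=0x69 x3=0xb2  N=0 Z=0
after  8: x0=0xb2 x1=0x18 x2=0x69 x3=0xb2  N=1 Z=0
after  9: x0=0xb2 x1=0x18 x2=0x69 x3=0x08  N=0 Z=0
after 10: x0=0x9f x1=0x18 x2=0x69 x3=0x08  N=1 Z=0
after 11: x0=0x71 x1=0x18 x2=0x69 x3=0x08  N=0 Z=0
-- IRQ taken; context saved, return-PC = 12 --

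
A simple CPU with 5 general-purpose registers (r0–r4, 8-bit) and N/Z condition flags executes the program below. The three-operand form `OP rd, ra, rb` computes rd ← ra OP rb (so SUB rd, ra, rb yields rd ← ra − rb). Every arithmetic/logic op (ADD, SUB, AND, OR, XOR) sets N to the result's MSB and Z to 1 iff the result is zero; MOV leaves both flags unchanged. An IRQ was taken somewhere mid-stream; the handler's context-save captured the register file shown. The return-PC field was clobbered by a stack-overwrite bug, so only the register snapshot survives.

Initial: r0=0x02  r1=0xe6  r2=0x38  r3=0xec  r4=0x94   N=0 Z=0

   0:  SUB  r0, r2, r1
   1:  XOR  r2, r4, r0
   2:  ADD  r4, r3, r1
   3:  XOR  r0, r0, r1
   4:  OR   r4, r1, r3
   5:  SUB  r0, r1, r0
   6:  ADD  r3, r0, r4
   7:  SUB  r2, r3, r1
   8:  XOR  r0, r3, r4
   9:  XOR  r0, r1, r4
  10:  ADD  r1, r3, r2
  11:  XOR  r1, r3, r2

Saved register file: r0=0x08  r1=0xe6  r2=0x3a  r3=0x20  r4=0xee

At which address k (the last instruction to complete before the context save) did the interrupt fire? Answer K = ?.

K = 9

after  0: r0=0x52 r1=0xe6 r2=0x38 r3=0xec r4=0x94  N=0 Z=0
after  1: r0=0x52 r1=0xe6 r2=0xc6 r3=0xec r4=0x94  N=1 Z=0
after  2: r0=0x52 r1=0xe6 r2=0xc6 r3=0xec r4=0xd2  N=1 Z=0
after  3: r0=0xb4 r1=0xe6 r2=0xc6 r3=0xec r4=0xd2  N=1 Z=0
after  4: r0=0xb4 r1=0xe6 r2=0xc6 r3=0xec r4=0xee  N=1 Z=0
after  5: r0=0x32 r1=0xe6 r2=0xc6 r3=0xec r4=0xee  N=0 Z=0
after  6: r0=0x32 r1=0xe6 r2=0xc6 r3=0x20 r4=0xee  N=0 Z=0
after  7: r0=0x32 r1=0xe6 r2=0x3a r3=0x20 r4=0xee  N=0 Z=0
after  8: r0=0xce r1=0xe6 r2=0x3a r3=0x20 r4=0xee  N=1 Z=0
after  9: r0=0x08 r1=0xe6 r2=0x3a r3=0x20 r4=0xee  N=0 Z=0
-- IRQ taken; context saved, return-PC = 10 --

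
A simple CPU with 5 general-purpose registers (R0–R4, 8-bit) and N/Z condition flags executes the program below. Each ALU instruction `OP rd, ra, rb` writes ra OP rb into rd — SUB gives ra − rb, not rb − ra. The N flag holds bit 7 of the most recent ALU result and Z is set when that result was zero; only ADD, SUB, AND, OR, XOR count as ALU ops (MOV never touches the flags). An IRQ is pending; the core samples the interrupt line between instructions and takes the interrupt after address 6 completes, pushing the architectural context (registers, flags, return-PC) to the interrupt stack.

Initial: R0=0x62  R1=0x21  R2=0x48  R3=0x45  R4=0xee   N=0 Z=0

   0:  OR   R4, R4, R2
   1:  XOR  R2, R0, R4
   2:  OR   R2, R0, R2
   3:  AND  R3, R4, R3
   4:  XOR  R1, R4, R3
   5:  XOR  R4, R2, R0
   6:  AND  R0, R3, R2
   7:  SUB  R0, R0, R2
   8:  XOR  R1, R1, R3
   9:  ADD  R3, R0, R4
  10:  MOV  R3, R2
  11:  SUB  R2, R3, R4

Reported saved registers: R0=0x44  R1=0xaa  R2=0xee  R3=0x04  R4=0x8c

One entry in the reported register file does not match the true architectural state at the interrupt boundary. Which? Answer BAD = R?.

BAD = R3

after  0: R0=0x62 R1=0x21 R2=0x48 R3=0x45 R4=0xee  N=1 Z=0
after  1: R0=0x62 R1=0x21 R2=0x8c R3=0x45 R4=0xee  N=1 Z=0
after  2: R0=0x62 R1=0x21 R2=0xee R3=0x45 R4=0xee  N=1 Z=0
after  3: R0=0x62 R1=0x21 R2=0xee R3=0x44 R4=0xee  N=0 Z=0
after  4: R0=0x62 R1=0xaa R2=0xee R3=0x44 R4=0xee  N=1 Z=0
after  5: R0=0x62 R1=0xaa R2=0xee R3=0x44 R4=0x8c  N=1 Z=0
after  6: R0=0x44 R1=0xaa R2=0xee R3=0x44 R4=0x8c  N=0 Z=0
-- IRQ taken; context saved, return-PC = 7 --
mismatch: R3: reported 0x04 vs actual 0x44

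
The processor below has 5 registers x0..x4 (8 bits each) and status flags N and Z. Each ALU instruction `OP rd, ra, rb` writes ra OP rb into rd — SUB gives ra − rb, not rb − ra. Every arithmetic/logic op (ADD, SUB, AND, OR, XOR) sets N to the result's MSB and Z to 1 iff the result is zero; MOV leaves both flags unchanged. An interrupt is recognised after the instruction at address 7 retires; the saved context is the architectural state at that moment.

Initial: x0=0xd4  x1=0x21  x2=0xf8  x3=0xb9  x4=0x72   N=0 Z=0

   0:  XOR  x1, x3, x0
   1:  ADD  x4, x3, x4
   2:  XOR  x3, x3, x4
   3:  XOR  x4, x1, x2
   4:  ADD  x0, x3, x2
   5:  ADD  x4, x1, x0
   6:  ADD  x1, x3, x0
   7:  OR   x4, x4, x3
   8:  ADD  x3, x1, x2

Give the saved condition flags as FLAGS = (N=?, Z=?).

FLAGS = (N=1, Z=0)

after  0: x0=0xd4 x1=0x6d x2=0xf8 x3=0xb9 x4=0x72  N=0 Z=0
after  1: x0=0xd4 x1=0x6d x2=0xf8 x3=0xb9 x4=0x2b  N=0 Z=0
after  2: x0=0xd4 x1=0x6d x2=0xf8 x3=0x92 x4=0x2b  N=1 Z=0
after  3: x0=0xd4 x1=0x6d x2=0xf8 x3=0x92 x4=0x95  N=1 Z=0
after  4: x0=0x8a x1=0x6d x2=0xf8 x3=0x92 x4=0x95  N=1 Z=0
after  5: x0=0x8a x1=0x6d x2=0xf8 x3=0x92 x4=0xf7  N=1 Z=0
after  6: x0=0x8a x1=0x1c x2=0xf8 x3=0x92 x4=0xf7  N=0 Z=0
after  7: x0=0x8a x1=0x1c x2=0xf8 x3=0x92 x4=0xf7  N=1 Z=0
-- IRQ taken; context saved, return-PC = 8 --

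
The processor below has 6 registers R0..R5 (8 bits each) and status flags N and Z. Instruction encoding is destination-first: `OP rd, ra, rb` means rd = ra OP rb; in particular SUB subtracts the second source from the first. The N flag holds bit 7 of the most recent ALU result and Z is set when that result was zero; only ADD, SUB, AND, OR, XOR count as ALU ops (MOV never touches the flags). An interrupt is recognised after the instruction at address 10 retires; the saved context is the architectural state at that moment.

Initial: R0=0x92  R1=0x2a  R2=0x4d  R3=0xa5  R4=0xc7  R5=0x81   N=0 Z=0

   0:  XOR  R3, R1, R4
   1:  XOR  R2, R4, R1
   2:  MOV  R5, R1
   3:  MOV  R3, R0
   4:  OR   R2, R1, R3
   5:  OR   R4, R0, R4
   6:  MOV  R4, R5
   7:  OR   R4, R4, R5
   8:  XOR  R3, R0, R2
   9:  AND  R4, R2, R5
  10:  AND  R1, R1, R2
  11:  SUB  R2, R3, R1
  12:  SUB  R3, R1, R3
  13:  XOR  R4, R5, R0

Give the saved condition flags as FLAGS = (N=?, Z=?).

after  0: R0=0x92 R1=0x2a R2=0x4d R3=0xed R4=0xc7 R5=0x81  N=1 Z=0
after  1: R0=0x92 R1=0x2a R2=0xed R3=0xed R4=0xc7 R5=0x81  N=1 Z=0
after  2: R0=0x92 R1=0x2a R2=0xed R3=0xed R4=0xc7 R5=0x2a  N=1 Z=0
after  3: R0=0x92 R1=0x2a R2=0xed R3=0x92 R4=0xc7 R5=0x2a  N=1 Z=0
after  4: R0=0x92 R1=0x2a R2=0xba R3=0x92 R4=0xc7 R5=0x2a  N=1 Z=0
after  5: R0=0x92 R1=0x2a R2=0xba R3=0x92 R4=0xd7 R5=0x2a  N=1 Z=0
after  6: R0=0x92 R1=0x2a R2=0xba R3=0x92 R4=0x2a R5=0x2a  N=1 Z=0
after  7: R0=0x92 R1=0x2a R2=0xba R3=0x92 R4=0x2a R5=0x2a  N=0 Z=0
after  8: R0=0x92 R1=0x2a R2=0xba R3=0x28 R4=0x2a R5=0x2a  N=0 Z=0
after  9: R0=0x92 R1=0x2a R2=0xba R3=0x28 R4=0x2a R5=0x2a  N=0 Z=0
after 10: R0=0x92 R1=0x2a R2=0xba R3=0x28 R4=0x2a R5=0x2a  N=0 Z=0
-- IRQ taken; context saved, return-PC = 11 --

FLAGS = (N=0, Z=0)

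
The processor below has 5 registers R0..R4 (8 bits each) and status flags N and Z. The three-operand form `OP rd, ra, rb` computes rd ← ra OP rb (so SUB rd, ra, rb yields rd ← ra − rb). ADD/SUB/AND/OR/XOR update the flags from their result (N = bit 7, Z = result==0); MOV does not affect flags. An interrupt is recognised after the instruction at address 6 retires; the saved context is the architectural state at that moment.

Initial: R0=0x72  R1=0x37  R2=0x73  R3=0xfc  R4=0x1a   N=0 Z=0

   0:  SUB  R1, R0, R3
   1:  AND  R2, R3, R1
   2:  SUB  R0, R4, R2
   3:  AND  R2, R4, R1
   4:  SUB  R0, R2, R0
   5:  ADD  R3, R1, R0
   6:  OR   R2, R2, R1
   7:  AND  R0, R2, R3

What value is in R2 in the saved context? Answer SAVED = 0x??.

SAVED = 0x76

after  0: R0=0x72 R1=0x76 R2=0x73 R3=0xfc R4=0x1a  N=0 Z=0
after  1: R0=0x72 R1=0x76 R2=0x74 R3=0xfc R4=0x1a  N=0 Z=0
after  2: R0=0xa6 R1=0x76 R2=0x74 R3=0xfc R4=0x1a  N=1 Z=0
after  3: R0=0xa6 R1=0x76 R2=0x12 R3=0xfc R4=0x1a  N=0 Z=0
after  4: R0=0x6c R1=0x76 R2=0x12 R3=0xfc R4=0x1a  N=0 Z=0
after  5: R0=0x6c R1=0x76 R2=0x12 R3=0xe2 R4=0x1a  N=1 Z=0
after  6: R0=0x6c R1=0x76 R2=0x76 R3=0xe2 R4=0x1a  N=0 Z=0
-- IRQ taken; context saved, return-PC = 7 --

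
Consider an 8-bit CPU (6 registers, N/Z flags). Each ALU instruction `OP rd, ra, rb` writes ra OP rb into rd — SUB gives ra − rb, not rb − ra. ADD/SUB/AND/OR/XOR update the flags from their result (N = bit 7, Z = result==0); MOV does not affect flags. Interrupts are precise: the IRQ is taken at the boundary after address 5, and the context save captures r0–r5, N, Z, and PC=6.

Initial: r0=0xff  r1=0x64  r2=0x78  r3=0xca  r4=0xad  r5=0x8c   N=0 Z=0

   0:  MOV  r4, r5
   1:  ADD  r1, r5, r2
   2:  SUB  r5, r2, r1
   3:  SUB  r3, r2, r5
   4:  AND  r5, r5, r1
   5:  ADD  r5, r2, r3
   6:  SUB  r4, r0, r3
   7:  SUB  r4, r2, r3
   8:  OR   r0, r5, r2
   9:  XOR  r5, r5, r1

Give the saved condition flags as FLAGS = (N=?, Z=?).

after  0: r0=0xff r1=0x64 r2=0x78 r3=0xca r4=0x8c r5=0x8c  N=0 Z=0
after  1: r0=0xff r1=0x04 r2=0x78 r3=0xca r4=0x8c r5=0x8c  N=0 Z=0
after  2: r0=0xff r1=0x04 r2=0x78 r3=0xca r4=0x8c r5=0x74  N=0 Z=0
after  3: r0=0xff r1=0x04 r2=0x78 r3=0x04 r4=0x8c r5=0x74  N=0 Z=0
after  4: r0=0xff r1=0x04 r2=0x78 r3=0x04 r4=0x8c r5=0x04  N=0 Z=0
after  5: r0=0xff r1=0x04 r2=0x78 r3=0x04 r4=0x8c r5=0x7c  N=0 Z=0
-- IRQ taken; context saved, return-PC = 6 --

FLAGS = (N=0, Z=0)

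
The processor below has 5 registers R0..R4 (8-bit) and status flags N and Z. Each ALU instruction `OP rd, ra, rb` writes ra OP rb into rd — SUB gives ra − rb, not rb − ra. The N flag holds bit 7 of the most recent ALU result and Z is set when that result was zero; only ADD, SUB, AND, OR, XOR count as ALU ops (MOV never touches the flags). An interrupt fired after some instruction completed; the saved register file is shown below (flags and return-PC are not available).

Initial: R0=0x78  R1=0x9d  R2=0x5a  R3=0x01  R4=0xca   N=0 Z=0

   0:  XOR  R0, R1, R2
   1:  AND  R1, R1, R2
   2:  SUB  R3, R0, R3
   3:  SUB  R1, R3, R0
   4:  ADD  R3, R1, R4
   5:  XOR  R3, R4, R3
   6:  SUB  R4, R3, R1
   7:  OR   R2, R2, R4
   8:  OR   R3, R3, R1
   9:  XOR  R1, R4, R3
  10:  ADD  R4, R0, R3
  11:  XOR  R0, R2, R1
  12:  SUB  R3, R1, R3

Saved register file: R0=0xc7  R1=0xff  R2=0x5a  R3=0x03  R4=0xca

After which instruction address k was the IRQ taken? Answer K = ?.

after  0: R0=0xc7 R1=0x9d R2=0x5a R3=0x01 R4=0xca  N=1 Z=0
after  1: R0=0xc7 R1=0x18 R2=0x5a R3=0x01 R4=0xca  N=0 Z=0
after  2: R0=0xc7 R1=0x18 R2=0x5a R3=0xc6 R4=0xca  N=1 Z=0
after  3: R0=0xc7 R1=0xff R2=0x5a R3=0xc6 R4=0xca  N=1 Z=0
after  4: R0=0xc7 R1=0xff R2=0x5a R3=0xc9 R4=0xca  N=1 Z=0
after  5: R0=0xc7 R1=0xff R2=0x5a R3=0x03 R4=0xca  N=0 Z=0
-- IRQ taken; context saved, return-PC = 6 --

K = 5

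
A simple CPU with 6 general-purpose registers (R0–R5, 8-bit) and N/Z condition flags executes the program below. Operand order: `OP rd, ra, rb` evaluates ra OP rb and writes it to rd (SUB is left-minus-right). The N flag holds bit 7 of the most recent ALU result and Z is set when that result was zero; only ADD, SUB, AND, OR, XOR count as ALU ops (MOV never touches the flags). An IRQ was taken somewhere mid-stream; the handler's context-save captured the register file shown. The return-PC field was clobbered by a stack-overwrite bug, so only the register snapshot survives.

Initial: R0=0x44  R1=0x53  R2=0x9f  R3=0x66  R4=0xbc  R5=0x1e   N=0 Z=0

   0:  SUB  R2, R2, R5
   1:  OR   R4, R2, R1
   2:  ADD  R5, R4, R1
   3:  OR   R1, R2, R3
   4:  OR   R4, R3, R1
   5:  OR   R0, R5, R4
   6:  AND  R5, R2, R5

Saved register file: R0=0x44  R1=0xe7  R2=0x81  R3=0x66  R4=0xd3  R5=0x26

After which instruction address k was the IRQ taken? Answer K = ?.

after  0: R0=0x44 R1=0x53 R2=0x81 R3=0x66 R4=0xbc R5=0x1e  N=1 Z=0
after  1: R0=0x44 R1=0x53 R2=0x81 R3=0x66 R4=0xd3 R5=0x1e  N=1 Z=0
after  2: R0=0x44 R1=0x53 R2=0x81 R3=0x66 R4=0xd3 R5=0x26  N=0 Z=0
after  3: R0=0x44 R1=0xe7 R2=0x81 R3=0x66 R4=0xd3 R5=0x26  N=1 Z=0
-- IRQ taken; context saved, return-PC = 4 --

K = 3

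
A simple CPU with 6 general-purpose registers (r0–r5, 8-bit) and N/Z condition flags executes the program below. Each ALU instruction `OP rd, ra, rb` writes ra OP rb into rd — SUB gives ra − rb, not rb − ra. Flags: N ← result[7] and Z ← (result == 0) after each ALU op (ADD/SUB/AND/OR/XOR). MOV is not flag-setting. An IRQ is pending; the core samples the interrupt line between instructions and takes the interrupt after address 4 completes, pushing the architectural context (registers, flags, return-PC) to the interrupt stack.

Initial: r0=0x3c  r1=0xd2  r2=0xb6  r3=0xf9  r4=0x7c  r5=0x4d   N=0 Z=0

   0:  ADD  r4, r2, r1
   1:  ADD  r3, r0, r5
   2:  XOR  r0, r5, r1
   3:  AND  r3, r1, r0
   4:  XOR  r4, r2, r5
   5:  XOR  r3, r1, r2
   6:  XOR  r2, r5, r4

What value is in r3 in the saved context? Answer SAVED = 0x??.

after  0: r0=0x3c r1=0xd2 r2=0xb6 r3=0xf9 r4=0x88 r5=0x4d  N=1 Z=0
after  1: r0=0x3c r1=0xd2 r2=0xb6 r3=0x89 r4=0x88 r5=0x4d  N=1 Z=0
after  2: r0=0x9f r1=0xd2 r2=0xb6 r3=0x89 r4=0x88 r5=0x4d  N=1 Z=0
after  3: r0=0x9f r1=0xd2 r2=0xb6 r3=0x92 r4=0x88 r5=0x4d  N=1 Z=0
after  4: r0=0x9f r1=0xd2 r2=0xb6 r3=0x92 r4=0xfb r5=0x4d  N=1 Z=0
-- IRQ taken; context saved, return-PC = 5 --

SAVED = 0x92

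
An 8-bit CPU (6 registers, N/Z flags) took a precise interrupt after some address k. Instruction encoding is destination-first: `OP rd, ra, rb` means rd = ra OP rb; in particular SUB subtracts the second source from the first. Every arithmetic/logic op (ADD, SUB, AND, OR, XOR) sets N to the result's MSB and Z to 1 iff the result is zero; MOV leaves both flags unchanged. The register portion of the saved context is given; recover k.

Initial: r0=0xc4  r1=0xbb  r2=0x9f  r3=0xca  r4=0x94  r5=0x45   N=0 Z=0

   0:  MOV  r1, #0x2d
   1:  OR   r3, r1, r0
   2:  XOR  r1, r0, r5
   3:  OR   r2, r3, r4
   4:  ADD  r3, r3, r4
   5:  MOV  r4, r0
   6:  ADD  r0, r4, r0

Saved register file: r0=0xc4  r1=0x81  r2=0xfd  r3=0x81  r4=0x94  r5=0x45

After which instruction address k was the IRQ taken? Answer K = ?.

K = 4

after  0: r0=0xc4 r1=0x2d r2=0x9f r3=0xca r4=0x94 r5=0x45  N=0 Z=0
after  1: r0=0xc4 r1=0x2d r2=0x9f r3=0xed r4=0x94 r5=0x45  N=1 Z=0
after  2: r0=0xc4 r1=0x81 r2=0x9f r3=0xed r4=0x94 r5=0x45  N=1 Z=0
after  3: r0=0xc4 r1=0x81 r2=0xfd r3=0xed r4=0x94 r5=0x45  N=1 Z=0
after  4: r0=0xc4 r1=0x81 r2=0xfd r3=0x81 r4=0x94 r5=0x45  N=1 Z=0
-- IRQ taken; context saved, return-PC = 5 --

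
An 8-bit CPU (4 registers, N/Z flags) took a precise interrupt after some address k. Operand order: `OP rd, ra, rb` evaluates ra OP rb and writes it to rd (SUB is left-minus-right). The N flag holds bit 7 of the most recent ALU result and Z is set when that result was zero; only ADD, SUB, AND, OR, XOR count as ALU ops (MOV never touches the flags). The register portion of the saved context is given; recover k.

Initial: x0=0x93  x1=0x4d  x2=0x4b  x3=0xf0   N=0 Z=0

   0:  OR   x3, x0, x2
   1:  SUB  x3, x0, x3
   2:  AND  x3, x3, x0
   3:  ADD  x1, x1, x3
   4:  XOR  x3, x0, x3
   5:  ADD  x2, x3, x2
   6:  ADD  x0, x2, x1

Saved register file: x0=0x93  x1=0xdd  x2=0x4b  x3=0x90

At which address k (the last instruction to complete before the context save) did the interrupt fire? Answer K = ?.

after  0: x0=0x93 x1=0x4d x2=0x4b x3=0xdb  N=1 Z=0
after  1: x0=0x93 x1=0x4d x2=0x4b x3=0xb8  N=1 Z=0
after  2: x0=0x93 x1=0x4d x2=0x4b x3=0x90  N=1 Z=0
after  3: x0=0x93 x1=0xdd x2=0x4b x3=0x90  N=1 Z=0
-- IRQ taken; context saved, return-PC = 4 --

K = 3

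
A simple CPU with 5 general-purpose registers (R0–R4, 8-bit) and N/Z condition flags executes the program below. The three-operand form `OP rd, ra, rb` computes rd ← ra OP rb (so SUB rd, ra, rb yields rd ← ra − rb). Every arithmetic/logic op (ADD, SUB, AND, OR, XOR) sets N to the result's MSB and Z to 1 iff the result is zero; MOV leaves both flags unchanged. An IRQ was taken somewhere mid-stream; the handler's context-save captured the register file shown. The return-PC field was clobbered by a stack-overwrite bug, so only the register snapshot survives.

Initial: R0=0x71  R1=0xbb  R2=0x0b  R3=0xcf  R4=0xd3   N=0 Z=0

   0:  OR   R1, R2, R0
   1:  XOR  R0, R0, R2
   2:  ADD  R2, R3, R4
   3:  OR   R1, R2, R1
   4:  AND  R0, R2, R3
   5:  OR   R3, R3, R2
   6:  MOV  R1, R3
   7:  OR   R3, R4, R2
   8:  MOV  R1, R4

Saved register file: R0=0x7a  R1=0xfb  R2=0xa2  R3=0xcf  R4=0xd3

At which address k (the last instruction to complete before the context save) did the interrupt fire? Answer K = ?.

K = 3

after  0: R0=0x71 R1=0x7b R2=0x0b R3=0xcf R4=0xd3  N=0 Z=0
after  1: R0=0x7a R1=0x7b R2=0x0b R3=0xcf R4=0xd3  N=0 Z=0
after  2: R0=0x7a R1=0x7b R2=0xa2 R3=0xcf R4=0xd3  N=1 Z=0
after  3: R0=0x7a R1=0xfb R2=0xa2 R3=0xcf R4=0xd3  N=1 Z=0
-- IRQ taken; context saved, return-PC = 4 --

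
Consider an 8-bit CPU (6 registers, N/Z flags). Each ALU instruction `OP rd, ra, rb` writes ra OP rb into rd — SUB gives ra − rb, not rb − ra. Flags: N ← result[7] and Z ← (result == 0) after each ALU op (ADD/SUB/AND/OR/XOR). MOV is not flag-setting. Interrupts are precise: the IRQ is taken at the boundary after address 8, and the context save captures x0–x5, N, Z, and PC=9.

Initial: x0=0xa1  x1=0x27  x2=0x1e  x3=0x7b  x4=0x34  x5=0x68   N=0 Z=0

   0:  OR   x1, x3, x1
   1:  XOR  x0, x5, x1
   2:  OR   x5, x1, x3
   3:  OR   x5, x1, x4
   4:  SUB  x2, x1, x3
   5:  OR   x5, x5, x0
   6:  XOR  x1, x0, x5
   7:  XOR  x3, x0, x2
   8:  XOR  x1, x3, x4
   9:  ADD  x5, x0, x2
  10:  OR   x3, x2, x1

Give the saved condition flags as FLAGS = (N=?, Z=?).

FLAGS = (N=0, Z=0)

after  0: x0=0xa1 x1=0x7f x2=0x1e x3=0x7b x4=0x34 x5=0x68  N=0 Z=0
after  1: x0=0x17 x1=0x7f x2=0x1e x3=0x7b x4=0x34 x5=0x68  N=0 Z=0
after  2: x0=0x17 x1=0x7f x2=0x1e x3=0x7b x4=0x34 x5=0x7f  N=0 Z=0
after  3: x0=0x17 x1=0x7f x2=0x1e x3=0x7b x4=0x34 x5=0x7f  N=0 Z=0
after  4: x0=0x17 x1=0x7f x2=0x04 x3=0x7b x4=0x34 x5=0x7f  N=0 Z=0
after  5: x0=0x17 x1=0x7f x2=0x04 x3=0x7b x4=0x34 x5=0x7f  N=0 Z=0
after  6: x0=0x17 x1=0x68 x2=0x04 x3=0x7b x4=0x34 x5=0x7f  N=0 Z=0
after  7: x0=0x17 x1=0x68 x2=0x04 x3=0x13 x4=0x34 x5=0x7f  N=0 Z=0
after  8: x0=0x17 x1=0x27 x2=0x04 x3=0x13 x4=0x34 x5=0x7f  N=0 Z=0
-- IRQ taken; context saved, return-PC = 9 --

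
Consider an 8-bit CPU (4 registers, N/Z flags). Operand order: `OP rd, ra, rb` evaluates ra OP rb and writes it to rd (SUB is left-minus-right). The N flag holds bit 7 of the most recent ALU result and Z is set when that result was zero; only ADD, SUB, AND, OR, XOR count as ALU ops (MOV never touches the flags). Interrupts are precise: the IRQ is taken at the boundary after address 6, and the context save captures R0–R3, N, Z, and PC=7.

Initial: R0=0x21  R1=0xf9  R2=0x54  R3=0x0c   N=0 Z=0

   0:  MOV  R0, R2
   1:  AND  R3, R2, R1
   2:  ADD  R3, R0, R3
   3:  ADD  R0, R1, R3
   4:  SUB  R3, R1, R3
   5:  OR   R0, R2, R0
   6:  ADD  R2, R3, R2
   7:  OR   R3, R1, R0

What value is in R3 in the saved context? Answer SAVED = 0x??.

after  0: R0=0x54 R1=0xf9 R2=0x54 R3=0x0c  N=0 Z=0
after  1: R0=0x54 R1=0xf9 R2=0x54 R3=0x50  N=0 Z=0
after  2: R0=0x54 R1=0xf9 R2=0x54 R3=0xa4  N=1 Z=0
after  3: R0=0x9d R1=0xf9 R2=0x54 R3=0xa4  N=1 Z=0
after  4: R0=0x9d R1=0xf9 R2=0x54 R3=0x55  N=0 Z=0
after  5: R0=0xdd R1=0xf9 R2=0x54 R3=0x55  N=1 Z=0
after  6: R0=0xdd R1=0xf9 R2=0xa9 R3=0x55  N=1 Z=0
-- IRQ taken; context saved, return-PC = 7 --

SAVED = 0x55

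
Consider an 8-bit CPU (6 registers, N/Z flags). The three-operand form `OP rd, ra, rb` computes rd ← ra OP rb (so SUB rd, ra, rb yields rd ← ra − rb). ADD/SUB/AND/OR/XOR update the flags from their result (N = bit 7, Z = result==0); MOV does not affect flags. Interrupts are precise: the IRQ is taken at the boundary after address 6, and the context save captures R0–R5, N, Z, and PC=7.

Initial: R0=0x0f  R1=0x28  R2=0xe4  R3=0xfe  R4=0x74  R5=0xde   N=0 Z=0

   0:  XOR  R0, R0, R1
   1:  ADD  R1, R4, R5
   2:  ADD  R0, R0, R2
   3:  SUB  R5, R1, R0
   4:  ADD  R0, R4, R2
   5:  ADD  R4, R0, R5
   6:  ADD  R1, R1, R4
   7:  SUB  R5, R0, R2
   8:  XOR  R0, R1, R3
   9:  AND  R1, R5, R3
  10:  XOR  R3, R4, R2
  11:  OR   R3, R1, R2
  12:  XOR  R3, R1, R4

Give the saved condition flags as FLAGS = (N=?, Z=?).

after  0: R0=0x27 R1=0x28 R2=0xe4 R3=0xfe R4=0x74 R5=0xde  N=0 Z=0
after  1: R0=0x27 R1=0x52 R2=0xe4 R3=0xfe R4=0x74 R5=0xde  N=0 Z=0
after  2: R0=0x0b R1=0x52 R2=0xe4 R3=0xfe R4=0x74 R5=0xde  N=0 Z=0
after  3: R0=0x0b R1=0x52 R2=0xe4 R3=0xfe R4=0x74 R5=0x47  N=0 Z=0
after  4: R0=0x58 R1=0x52 R2=0xe4 R3=0xfe R4=0x74 R5=0x47  N=0 Z=0
after  5: R0=0x58 R1=0x52 R2=0xe4 R3=0xfe R4=0x9f R5=0x47  N=1 Z=0
after  6: R0=0x58 R1=0xf1 R2=0xe4 R3=0xfe R4=0x9f R5=0x47  N=1 Z=0
-- IRQ taken; context saved, return-PC = 7 --

FLAGS = (N=1, Z=0)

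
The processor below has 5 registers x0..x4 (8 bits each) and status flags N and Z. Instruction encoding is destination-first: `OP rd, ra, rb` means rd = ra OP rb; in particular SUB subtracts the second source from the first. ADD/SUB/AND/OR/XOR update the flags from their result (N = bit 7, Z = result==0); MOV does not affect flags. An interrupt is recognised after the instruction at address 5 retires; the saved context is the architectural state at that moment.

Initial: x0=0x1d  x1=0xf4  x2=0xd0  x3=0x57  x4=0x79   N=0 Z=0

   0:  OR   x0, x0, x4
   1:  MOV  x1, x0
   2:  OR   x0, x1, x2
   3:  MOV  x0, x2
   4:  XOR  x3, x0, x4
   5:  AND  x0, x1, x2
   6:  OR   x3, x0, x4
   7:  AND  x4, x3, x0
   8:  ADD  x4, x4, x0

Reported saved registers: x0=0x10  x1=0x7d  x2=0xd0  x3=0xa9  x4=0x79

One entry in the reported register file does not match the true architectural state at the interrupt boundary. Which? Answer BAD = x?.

after  0: x0=0x7d x1=0xf4 x2=0xd0 x3=0x57 x4=0x79  N=0 Z=0
after  1: x0=0x7d x1=0x7d x2=0xd0 x3=0x57 x4=0x79  N=0 Z=0
after  2: x0=0xfd x1=0x7d x2=0xd0 x3=0x57 x4=0x79  N=1 Z=0
after  3: x0=0xd0 x1=0x7d x2=0xd0 x3=0x57 x4=0x79  N=1 Z=0
after  4: x0=0xd0 x1=0x7d x2=0xd0 x3=0xa9 x4=0x79  N=1 Z=0
after  5: x0=0x50 x1=0x7d x2=0xd0 x3=0xa9 x4=0x79  N=0 Z=0
-- IRQ taken; context saved, return-PC = 6 --
mismatch: x0: reported 0x10 vs actual 0x50

BAD = x0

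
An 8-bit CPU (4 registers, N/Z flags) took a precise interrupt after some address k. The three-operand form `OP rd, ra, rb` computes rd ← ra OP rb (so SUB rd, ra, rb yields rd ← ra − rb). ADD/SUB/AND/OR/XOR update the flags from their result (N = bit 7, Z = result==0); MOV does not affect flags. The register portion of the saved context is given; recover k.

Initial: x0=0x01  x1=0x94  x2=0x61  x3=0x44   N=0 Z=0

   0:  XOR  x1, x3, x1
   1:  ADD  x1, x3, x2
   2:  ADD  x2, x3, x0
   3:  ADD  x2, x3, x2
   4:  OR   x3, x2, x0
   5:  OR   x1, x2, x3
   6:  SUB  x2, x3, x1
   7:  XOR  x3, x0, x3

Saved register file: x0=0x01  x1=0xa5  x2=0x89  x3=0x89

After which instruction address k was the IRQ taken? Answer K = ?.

K = 4

after  0: x0=0x01 x1=0xd0 x2=0x61 x3=0x44  N=1 Z=0
after  1: x0=0x01 x1=0xa5 x2=0x61 x3=0x44  N=1 Z=0
after  2: x0=0x01 x1=0xa5 x2=0x45 x3=0x44  N=0 Z=0
after  3: x0=0x01 x1=0xa5 x2=0x89 x3=0x44  N=1 Z=0
after  4: x0=0x01 x1=0xa5 x2=0x89 x3=0x89  N=1 Z=0
-- IRQ taken; context saved, return-PC = 5 --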